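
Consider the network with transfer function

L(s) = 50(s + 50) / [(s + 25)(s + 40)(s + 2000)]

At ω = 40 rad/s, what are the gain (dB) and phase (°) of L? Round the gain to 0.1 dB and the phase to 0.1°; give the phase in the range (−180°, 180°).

At s = jω = j40:
zero (s+50): 50 + j40 → |·| = √(50²+40²) = √4100 ≈ 64.031, ∠ = arctan(40/50) ≈ 38.66°
pole (s+25): 25 + j40 → |·| = √(25²+40²) = √2225 ≈ 47.17, ∠ = arctan(40/25) ≈ 57.99°
pole (s+40): 40 + j40 → |·| = √(40²+40²) = √3200 ≈ 56.569, ∠ = arctan(40/40) ≈ 45.00°
pole (s+2000): 2000 + j40 → |·| = √(2000²+40²) = √4001600 ≈ 2000.4, ∠ = arctan(40/2000) ≈ 1.15°
|L| = 50 · 64.031 / 5.3378e+06 ≈ 0.00059979
Gain = 20 log₁₀(0.00059979) ≈ -64.44 dB
∠L = 38.66° − 104.14° = -65.48°

-64.4 dB, -65.5°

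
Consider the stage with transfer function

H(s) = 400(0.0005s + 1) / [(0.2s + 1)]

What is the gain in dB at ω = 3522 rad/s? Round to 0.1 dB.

At ω = 3522 rad/s:
zero (1 + j3522·0.0005) = 1 + j1.761 → |·| ≈ 2.0251, ∠ ≈ 60.41°
pole (1 + j3522·0.2) = 1 + j704.4 → |·| ≈ 704.4, ∠ ≈ 89.92°
|H| = 400 · 2.0251 / (704.4) ≈ 1.15
Gain = 20 log₁₀(1.15) ≈ 1.21 dB

1.2 dB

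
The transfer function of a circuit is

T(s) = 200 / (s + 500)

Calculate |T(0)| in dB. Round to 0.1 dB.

-8.0 dB

T(0) = 200 / (500) = 0.4
20 log₁₀(0.4) ≈ -7.96 dB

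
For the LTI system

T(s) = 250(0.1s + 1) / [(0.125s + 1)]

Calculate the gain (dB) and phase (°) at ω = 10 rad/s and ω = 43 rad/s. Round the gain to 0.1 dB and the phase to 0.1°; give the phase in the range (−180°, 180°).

ω = 10: 46.9 dB, -6.3°; ω = 43: 46.1 dB, -2.6°

At ω = 10 rad/s:
zero (1 + j10·0.1) = 1 + j1 → |·| ≈ 1.4142, ∠ ≈ 45.00°
pole (1 + j10·0.125) = 1 + j1.25 → |·| ≈ 1.6008, ∠ ≈ 51.34°
|T| = 250 · 1.4142 / (1.6008) ≈ 220.86
Gain = 20 log₁₀(220.86) ≈ 46.88 dB
∠T = (45.00°) − (51.34°) = -6.34°

At ω = 43 rad/s:
zero (1 + j43·0.1) = 1 + j4.3 → |·| ≈ 4.4147, ∠ ≈ 76.91°
pole (1 + j43·0.125) = 1 + j5.375 → |·| ≈ 5.4672, ∠ ≈ 79.46°
|T| = 250 · 4.4147 / (5.4672) ≈ 201.87
Gain = 20 log₁₀(201.87) ≈ 46.10 dB
∠T = (76.91°) − (79.46°) = -2.55°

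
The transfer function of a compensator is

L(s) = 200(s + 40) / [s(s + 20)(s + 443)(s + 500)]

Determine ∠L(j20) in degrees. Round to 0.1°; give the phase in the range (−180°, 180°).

-113.3°

At s = jω = j20:
zero (s+40): 40 + j20 → |·| = √(40²+20²) = √2000 ≈ 44.721, ∠ = arctan(20/40) ≈ 26.57°
pole (s+20): 20 + j20 → |·| = √(20²+20²) = √800 ≈ 28.284, ∠ = arctan(20/20) ≈ 45.00°
pole (s+443): 443 + j20 → |·| = √(443²+20²) = √196649 ≈ 443.45, ∠ = arctan(20/443) ≈ 2.58°
pole (s+500): 500 + j20 → |·| = √(500²+20²) = √250400 ≈ 500.4, ∠ = arctan(20/500) ≈ 2.29°
pole at origin: |s| = 20, ∠ = 90.00° (in denominator)
∠L = 26.57° − 139.87° = -113.30°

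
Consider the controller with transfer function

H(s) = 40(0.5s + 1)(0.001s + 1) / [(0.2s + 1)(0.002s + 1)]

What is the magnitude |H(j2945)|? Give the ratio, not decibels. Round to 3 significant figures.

At ω = 2945 rad/s:
zero (1 + j2945·0.5) = 1 + j1472.5 → |·| ≈ 1472.5, ∠ ≈ 89.96°
zero (1 + j2945·0.001) = 1 + j2.945 → |·| ≈ 3.1101, ∠ ≈ 71.24°
pole (1 + j2945·0.2) = 1 + j589 → |·| ≈ 589, ∠ ≈ 89.90°
pole (1 + j2945·0.002) = 1 + j5.89 → |·| ≈ 5.9743, ∠ ≈ 80.36°
|H| = 40 · 1472.5 · 3.1101 / (589 · 5.9743) ≈ 52.058

52.1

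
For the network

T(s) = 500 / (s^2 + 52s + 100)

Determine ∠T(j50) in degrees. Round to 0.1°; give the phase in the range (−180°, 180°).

Substitute s = j50:
Numerator: 500 = 500 + j0
Denominator: (j50)^2 + 52(j50) + 100 = -2400 + j2600
|N| = √(500² + 0²) ≈ 500, ∠N ≈ 0.00°
|D| = √(2400² + 2600²) ≈ 3538.4, ∠D ≈ 132.71°
∠T = 0.00° − 132.71° = -132.71°

-132.7°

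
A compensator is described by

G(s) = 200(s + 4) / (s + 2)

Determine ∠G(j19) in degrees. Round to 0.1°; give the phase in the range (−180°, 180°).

-5.9°

At s = jω = j19:
zero (s+4): 4 + j19 → |·| = √(4²+19²) = √377 ≈ 19.416, ∠ = arctan(19/4) ≈ 78.11°
pole (s+2): 2 + j19 → |·| = √(2²+19²) = √365 ≈ 19.105, ∠ = arctan(19/2) ≈ 83.99°
∠G = 78.11° − 83.99° = -5.88°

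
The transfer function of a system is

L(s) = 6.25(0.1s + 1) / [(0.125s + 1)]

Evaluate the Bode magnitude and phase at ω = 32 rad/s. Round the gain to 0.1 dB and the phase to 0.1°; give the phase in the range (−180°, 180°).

At ω = 32 rad/s:
zero (1 + j32·0.1) = 1 + j3.2 → |·| ≈ 3.3526, ∠ ≈ 72.65°
pole (1 + j32·0.125) = 1 + j4 → |·| ≈ 4.1231, ∠ ≈ 75.96°
|L| = 6.25 · 3.3526 / (4.1231) ≈ 5.082
Gain = 20 log₁₀(5.082) ≈ 14.12 dB
∠L = (72.65°) − (75.96°) = -3.31°

14.1 dB, -3.3°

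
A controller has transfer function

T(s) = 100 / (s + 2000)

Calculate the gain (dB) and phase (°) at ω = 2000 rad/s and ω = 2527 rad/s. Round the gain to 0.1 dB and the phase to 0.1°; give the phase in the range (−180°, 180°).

ω = 2000: -29.0 dB, -45.0°; ω = 2527: -30.2 dB, -51.6°

At s = jω = j2000:
pole (s+2000): 2000 + j2000 → |·| = √(2000²+2000²) = √8000000 ≈ 2828.4, ∠ = arctan(2000/2000) ≈ 45.00°
|T| = 100 / 2828.4 ≈ 0.035356
Gain = 20 log₁₀(0.035356) ≈ -29.03 dB
∠T = 0.00° − 45.00° = -45.00°

At s = jω = j2527:
pole (s+2000): 2000 + j2527 → |·| = √(2000²+2527²) = √10385729 ≈ 3222.7, ∠ = arctan(2527/2000) ≈ 51.64°
|T| = 100 / 3222.7 ≈ 0.03103
Gain = 20 log₁₀(0.03103) ≈ -30.16 dB
∠T = 0.00° − 51.64° = -51.64°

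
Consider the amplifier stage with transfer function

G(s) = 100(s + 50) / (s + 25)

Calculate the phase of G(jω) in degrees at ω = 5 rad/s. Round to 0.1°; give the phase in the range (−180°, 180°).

-5.6°

At s = jω = j5:
zero (s+50): 50 + j5 → |·| = √(50²+5²) = √2525 ≈ 50.249, ∠ = arctan(5/50) ≈ 5.71°
pole (s+25): 25 + j5 → |·| = √(25²+5²) = √650 ≈ 25.495, ∠ = arctan(5/25) ≈ 11.31°
∠G = 5.71° − 11.31° = -5.60°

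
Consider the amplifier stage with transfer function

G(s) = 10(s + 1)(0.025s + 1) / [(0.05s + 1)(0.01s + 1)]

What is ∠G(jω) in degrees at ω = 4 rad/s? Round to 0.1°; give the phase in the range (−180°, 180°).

68.1°

At ω = 4 rad/s:
zero (1 + j4·1) = 1 + j4 → |·| ≈ 4.1231, ∠ ≈ 75.96°
zero (1 + j4·0.025) = 1 + j0.1 → |·| ≈ 1.005, ∠ ≈ 5.71°
pole (1 + j4·0.05) = 1 + j0.2 → |·| ≈ 1.0198, ∠ ≈ 11.31°
pole (1 + j4·0.01) = 1 + j0.04 → |·| ≈ 1.0008, ∠ ≈ 2.29°
∠G = (75.96° + 5.71°) − (11.31° + 2.29°) = 68.07°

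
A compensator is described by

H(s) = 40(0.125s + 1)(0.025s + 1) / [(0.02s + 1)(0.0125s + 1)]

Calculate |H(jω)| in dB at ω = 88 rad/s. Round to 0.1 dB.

51.0 dB

At ω = 88 rad/s:
zero (1 + j88·0.125) = 1 + j11 → |·| ≈ 11.045, ∠ ≈ 84.81°
zero (1 + j88·0.025) = 1 + j2.2 → |·| ≈ 2.4166, ∠ ≈ 65.56°
pole (1 + j88·0.02) = 1 + j1.76 → |·| ≈ 2.0243, ∠ ≈ 60.40°
pole (1 + j88·0.0125) = 1 + j1.1 → |·| ≈ 1.4866, ∠ ≈ 47.73°
|H| = 40 · 11.045 · 2.4166 / (2.0243 · 1.4866) ≈ 354.78
Gain = 20 log₁₀(354.78) ≈ 51.00 dB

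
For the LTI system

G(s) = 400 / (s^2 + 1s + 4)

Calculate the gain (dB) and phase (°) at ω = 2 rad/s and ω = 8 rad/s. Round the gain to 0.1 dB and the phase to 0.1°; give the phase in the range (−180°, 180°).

At s = jω = j2:
quadratic: (j2)² + 1·j2 + 4 = 0 + j2 → |·| ≈ 2, ∠ ≈ 90.00°
|G| = 400 / 2 ≈ 200
Gain = 20 log₁₀(200) ≈ 46.02 dB
∠G = 0.00° − 90.00° = -90.00°

At s = jω = j8:
quadratic: (j8)² + 1·j8 + 4 = -60 + j8 → |·| ≈ 60.531, ∠ ≈ 172.41°
|G| = 400 / 60.531 ≈ 6.6082
Gain = 20 log₁₀(6.6082) ≈ 16.40 dB
∠G = 0.00° − 172.41° = -172.41°

ω = 2: 46.0 dB, -90.0°; ω = 8: 16.4 dB, -172.4°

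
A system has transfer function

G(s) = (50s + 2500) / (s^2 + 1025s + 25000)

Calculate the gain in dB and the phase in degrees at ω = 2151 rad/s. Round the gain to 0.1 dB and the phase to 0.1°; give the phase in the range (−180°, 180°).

-33.5 dB, -65.7°

Substitute s = j2151:
Numerator: 50(j2151) + 2500 = 2500 + j107550
Denominator: (j2151)^2 + 1025(j2151) + 25000 = -4601801 + j2204775
|N| = √(2500² + 107550²) ≈ 1.0758e+05, ∠N ≈ 88.67°
|D| = √(4601801² + 2204775²) ≈ 5.1027e+06, ∠D ≈ 154.40°
|G| = 1.0758e+05 / 5.1027e+06 ≈ 0.021083
Gain = 20 log₁₀(0.021083) ≈ -33.52 dB
∠G = 88.67° − 154.40° = -65.73°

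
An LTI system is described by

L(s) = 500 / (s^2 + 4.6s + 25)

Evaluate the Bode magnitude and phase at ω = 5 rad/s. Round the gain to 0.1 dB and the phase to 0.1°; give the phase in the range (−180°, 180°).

At s = jω = j5:
quadratic: (j5)² + 4.6·j5 + 25 = 0 + j23 → |·| ≈ 23, ∠ ≈ 90.00°
|L| = 500 / 23 ≈ 21.739
Gain = 20 log₁₀(21.739) ≈ 26.74 dB
∠L = 0.00° − 90.00° = -90.00°

26.7 dB, -90.0°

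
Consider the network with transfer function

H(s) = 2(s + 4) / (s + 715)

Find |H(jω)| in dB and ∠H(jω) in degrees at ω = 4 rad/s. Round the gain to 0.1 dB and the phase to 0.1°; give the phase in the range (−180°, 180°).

-36.0 dB, 44.7°

At s = jω = j4:
zero (s+4): 4 + j4 → |·| = √(4²+4²) = √32 ≈ 5.6569, ∠ = arctan(4/4) ≈ 45.00°
pole (s+715): 715 + j4 → |·| = √(715²+4²) = √511241 ≈ 715.01, ∠ = arctan(4/715) ≈ 0.32°
|H| = 2 · 5.6569 / 715.01 ≈ 0.015823
Gain = 20 log₁₀(0.015823) ≈ -36.01 dB
∠H = 45.00° − 0.32° = 44.68°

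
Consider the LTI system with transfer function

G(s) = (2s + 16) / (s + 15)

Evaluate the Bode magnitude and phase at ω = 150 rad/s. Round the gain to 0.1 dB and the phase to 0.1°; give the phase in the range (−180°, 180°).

Substitute s = j150:
Numerator: 2(j150) + 16 = 16 + j300
Denominator: (j150) + 15 = 15 + j150
|N| = √(16² + 300²) ≈ 300.43, ∠N ≈ 86.95°
|D| = √(15² + 150²) ≈ 150.75, ∠D ≈ 84.29°
|G| = 300.43 / 150.75 ≈ 1.9929
Gain = 20 log₁₀(1.9929) ≈ 5.99 dB
∠G = 86.95° − 84.29° = 2.66°

6.0 dB, 2.7°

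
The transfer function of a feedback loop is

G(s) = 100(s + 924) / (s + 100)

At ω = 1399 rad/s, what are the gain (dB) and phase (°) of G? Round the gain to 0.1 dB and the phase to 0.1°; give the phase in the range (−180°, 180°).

At s = jω = j1399:
zero (s+924): 924 + j1399 → |·| = √(924²+1399²) = √2810977 ≈ 1676.6, ∠ = arctan(1399/924) ≈ 56.56°
pole (s+100): 100 + j1399 → |·| = √(100²+1399²) = √1967201 ≈ 1402.6, ∠ = arctan(1399/100) ≈ 85.91°
|G| = 100 · 1676.6 / 1402.6 ≈ 119.54
Gain = 20 log₁₀(119.54) ≈ 41.55 dB
∠G = 56.56° − 85.91° = -29.35°

41.6 dB, -29.4°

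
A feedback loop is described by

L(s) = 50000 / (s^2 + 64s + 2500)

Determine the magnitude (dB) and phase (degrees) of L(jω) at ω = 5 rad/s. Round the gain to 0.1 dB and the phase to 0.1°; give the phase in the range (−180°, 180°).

26.0 dB, -7.4°

At s = jω = j5:
quadratic: (j5)² + 64·j5 + 2500 = 2475 + j320 → |·| ≈ 2495.6, ∠ ≈ 7.37°
|L| = 50000 / 2495.6 ≈ 20.035
Gain = 20 log₁₀(20.035) ≈ 26.04 dB
∠L = 0.00° − 7.37° = -7.37°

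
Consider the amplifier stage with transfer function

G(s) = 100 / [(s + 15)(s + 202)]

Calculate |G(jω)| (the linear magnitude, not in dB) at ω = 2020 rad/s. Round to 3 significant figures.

At s = jω = j2020:
pole (s+15): 15 + j2020 → |·| = √(15²+2020²) = √4080625 ≈ 2020.1, ∠ = arctan(2020/15) ≈ 89.57°
pole (s+202): 202 + j2020 → |·| = √(202²+2020²) = √4121204 ≈ 2030.1, ∠ = arctan(2020/202) ≈ 84.29°
|G| = 100 / 4.101e+06 ≈ 2.4384e-05

2.44e-05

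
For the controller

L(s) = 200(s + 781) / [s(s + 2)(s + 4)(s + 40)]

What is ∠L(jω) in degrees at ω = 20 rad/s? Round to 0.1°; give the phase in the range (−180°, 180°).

81.9°

At s = jω = j20:
zero (s+781): 781 + j20 → |·| = √(781²+20²) = √610361 ≈ 781.26, ∠ = arctan(20/781) ≈ 1.47°
pole (s+2): 2 + j20 → |·| = √(2²+20²) = √404 ≈ 20.1, ∠ = arctan(20/2) ≈ 84.29°
pole (s+4): 4 + j20 → |·| = √(4²+20²) = √416 ≈ 20.396, ∠ = arctan(20/4) ≈ 78.69°
pole (s+40): 40 + j20 → |·| = √(40²+20²) = √2000 ≈ 44.721, ∠ = arctan(20/40) ≈ 26.57°
pole at origin: |s| = 20, ∠ = 90.00° (in denominator)
∠L = 1.47° − 279.55° = -278.08° ≡ 81.92° (principal value)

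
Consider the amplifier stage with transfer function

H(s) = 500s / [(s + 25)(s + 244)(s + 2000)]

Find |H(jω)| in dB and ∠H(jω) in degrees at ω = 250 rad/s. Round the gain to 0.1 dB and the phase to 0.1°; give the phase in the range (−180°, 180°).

-63.0 dB, -47.1°

At s = jω = j250:
zero at origin: s = j250 → |·| = 250, ∠ = 90.00°
pole (s+25): 25 + j250 → |·| = √(25²+250²) = √63125 ≈ 251.25, ∠ = arctan(250/25) ≈ 84.29°
pole (s+244): 244 + j250 → |·| = √(244²+250²) = √122036 ≈ 349.34, ∠ = arctan(250/244) ≈ 45.70°
pole (s+2000): 2000 + j250 → |·| = √(2000²+250²) = √4062500 ≈ 2015.6, ∠ = arctan(250/2000) ≈ 7.13°
|H| = 500 · 250 / 1.7691e+08 ≈ 0.00070657
Gain = 20 log₁₀(0.00070657) ≈ -63.02 dB
∠H = 90.00° − 137.12° = -47.12°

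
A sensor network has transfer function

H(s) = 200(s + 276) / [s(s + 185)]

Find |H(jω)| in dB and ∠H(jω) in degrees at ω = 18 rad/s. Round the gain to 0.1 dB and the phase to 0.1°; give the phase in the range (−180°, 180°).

At s = jω = j18:
zero (s+276): 276 + j18 → |·| = √(276²+18²) = √76500 ≈ 276.59, ∠ = arctan(18/276) ≈ 3.73°
pole (s+185): 185 + j18 → |·| = √(185²+18²) = √34549 ≈ 185.87, ∠ = arctan(18/185) ≈ 5.56°
pole at origin: |s| = 18, ∠ = 90.00° (in denominator)
|H| = 200 · 276.59 / 3345.7 ≈ 16.534
Gain = 20 log₁₀(16.534) ≈ 24.37 dB
∠H = 3.73° − 95.56° = -91.83°

24.4 dB, -91.8°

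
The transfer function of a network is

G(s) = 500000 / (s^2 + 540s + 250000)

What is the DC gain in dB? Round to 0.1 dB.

G(0) = 500000 / 250000 = 2
20 log₁₀(2) ≈ 6.02 dB

6.0 dB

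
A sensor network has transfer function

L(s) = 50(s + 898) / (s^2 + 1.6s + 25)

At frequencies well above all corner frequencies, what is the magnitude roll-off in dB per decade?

Each pole contributes −20 dB/decade at high frequency; each zero contributes +20 dB/decade.
Net: 1 zero(s) − 2 pole(s) → -20 dB/decade.

-20 dB/decade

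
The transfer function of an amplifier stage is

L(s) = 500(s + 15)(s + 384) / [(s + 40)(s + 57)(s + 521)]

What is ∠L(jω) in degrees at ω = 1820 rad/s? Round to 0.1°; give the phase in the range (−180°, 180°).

-83.4°

At s = jω = j1820:
zero (s+15): 15 + j1820 → |·| = √(15²+1820²) = √3312625 ≈ 1820.1, ∠ = arctan(1820/15) ≈ 89.53°
zero (s+384): 384 + j1820 → |·| = √(384²+1820²) = √3459856 ≈ 1860.1, ∠ = arctan(1820/384) ≈ 78.09°
pole (s+40): 40 + j1820 → |·| = √(40²+1820²) = √3314000 ≈ 1820.4, ∠ = arctan(1820/40) ≈ 88.74°
pole (s+57): 57 + j1820 → |·| = √(57²+1820²) = √3315649 ≈ 1820.9, ∠ = arctan(1820/57) ≈ 88.21°
pole (s+521): 521 + j1820 → |·| = √(521²+1820²) = √3583841 ≈ 1893.1, ∠ = arctan(1820/521) ≈ 74.03°
∠L = 167.62° − 250.98° = -83.36°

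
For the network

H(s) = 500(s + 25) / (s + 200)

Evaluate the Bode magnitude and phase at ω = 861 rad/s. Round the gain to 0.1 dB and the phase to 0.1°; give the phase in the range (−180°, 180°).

At s = jω = j861:
zero (s+25): 25 + j861 → |·| = √(25²+861²) = √741946 ≈ 861.36, ∠ = arctan(861/25) ≈ 88.34°
pole (s+200): 200 + j861 → |·| = √(200²+861²) = √781321 ≈ 883.92, ∠ = arctan(861/200) ≈ 76.92°
|H| = 500 · 861.36 / 883.92 ≈ 487.24
Gain = 20 log₁₀(487.24) ≈ 53.75 dB
∠H = 88.34° − 76.92° = 11.42°

53.8 dB, 11.4°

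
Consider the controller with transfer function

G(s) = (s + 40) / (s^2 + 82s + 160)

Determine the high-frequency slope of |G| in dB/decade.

-20 dB/decade

Each pole contributes −20 dB/decade at high frequency; each zero contributes +20 dB/decade.
Net: 1 zero(s) − 2 pole(s) → -20 dB/decade.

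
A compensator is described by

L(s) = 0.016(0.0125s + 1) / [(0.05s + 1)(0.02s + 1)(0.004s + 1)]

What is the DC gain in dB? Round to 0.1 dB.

-35.9 dB

L(0) = 0.016 · 1 / 1 = 0.016
20 log₁₀(0.016) ≈ -35.92 dB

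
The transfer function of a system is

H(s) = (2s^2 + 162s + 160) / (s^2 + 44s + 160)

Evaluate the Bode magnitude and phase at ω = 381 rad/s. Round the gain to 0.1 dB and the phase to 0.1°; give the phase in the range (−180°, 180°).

6.2 dB, -5.4°

Substitute s = j381:
Numerator: 2(j381)^2 + 162(j381) + 160 = -290162 + j61722
Denominator: (j381)^2 + 44(j381) + 160 = -145001 + j16764
|N| = √(290162² + 61722²) ≈ 2.9665e+05, ∠N ≈ 167.99°
|D| = √(145001² + 16764²) ≈ 1.4597e+05, ∠D ≈ 173.41°
|H| = 2.9665e+05 / 1.4597e+05 ≈ 2.0323
Gain = 20 log₁₀(2.0323) ≈ 6.16 dB
∠H = 167.99° − 173.41° = -5.42°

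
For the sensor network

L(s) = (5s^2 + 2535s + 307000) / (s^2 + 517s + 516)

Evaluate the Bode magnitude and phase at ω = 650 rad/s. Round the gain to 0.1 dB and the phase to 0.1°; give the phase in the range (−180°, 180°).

Substitute s = j650:
Numerator: 5(j650)^2 + 2535(j650) + 307000 = -1805500 + j1647750
Denominator: (j650)^2 + 517(j650) + 516 = -421984 + j336050
|N| = √(1805500² + 1647750²) ≈ 2.4444e+06, ∠N ≈ 137.62°
|D| = √(421984² + 336050²) ≈ 5.3944e+05, ∠D ≈ 141.47°
|L| = 2.4444e+06 / 5.3944e+05 ≈ 4.5314
Gain = 20 log₁₀(4.5314) ≈ 13.12 dB
∠L = 137.62° − 141.47° = -3.85°

13.1 dB, -3.9°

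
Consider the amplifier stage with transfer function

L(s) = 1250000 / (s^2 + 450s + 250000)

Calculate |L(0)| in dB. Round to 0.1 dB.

L(0) = 1250000 / 250000 = 5
20 log₁₀(5) ≈ 13.98 dB

14.0 dB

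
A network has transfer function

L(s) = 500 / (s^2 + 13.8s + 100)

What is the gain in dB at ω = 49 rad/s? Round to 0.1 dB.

At s = jω = j49:
quadratic: (j49)² + 13.8·j49 + 100 = -2301 + j676.2 → |·| ≈ 2398.3, ∠ ≈ 163.62°
|L| = 500 / 2398.3 ≈ 0.20848
Gain = 20 log₁₀(0.20848) ≈ -13.62 dB

-13.6 dB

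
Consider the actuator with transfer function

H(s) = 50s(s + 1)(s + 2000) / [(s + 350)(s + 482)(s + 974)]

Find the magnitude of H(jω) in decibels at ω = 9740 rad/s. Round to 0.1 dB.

At s = jω = j9740:
zero (s+1): 1 + j9740 → |·| = √(1²+9740²) = √94867601 ≈ 9740, ∠ = arctan(9740/1) ≈ 89.99°
zero (s+2000): 2000 + j9740 → |·| = √(2000²+9740²) = √98867600 ≈ 9943.2, ∠ = arctan(9740/2000) ≈ 78.40°
zero at origin: s = j9740 → |·| = 9740, ∠ = 90.00°
pole (s+350): 350 + j9740 → |·| = √(350²+9740²) = √94990100 ≈ 9746.3, ∠ = arctan(9740/350) ≈ 87.94°
pole (s+482): 482 + j9740 → |·| = √(482²+9740²) = √95099924 ≈ 9751.9, ∠ = arctan(9740/482) ≈ 87.17°
pole (s+974): 974 + j9740 → |·| = √(974²+9740²) = √95816276 ≈ 9788.6, ∠ = arctan(9740/974) ≈ 84.29°
|H| = 50 · 9.4329e+11 / 9.3036e+11 ≈ 50.695
Gain = 20 log₁₀(50.695) ≈ 34.10 dB

34.1 dB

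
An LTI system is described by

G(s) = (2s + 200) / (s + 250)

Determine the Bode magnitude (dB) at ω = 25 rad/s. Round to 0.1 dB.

-1.7 dB

Substitute s = j25:
Numerator: 2(j25) + 200 = 200 + j50
Denominator: (j25) + 250 = 250 + j25
|N| = √(200² + 50²) ≈ 206.16, ∠N ≈ 14.04°
|D| = √(250² + 25²) ≈ 251.25, ∠D ≈ 5.71°
|G| = 206.16 / 251.25 ≈ 0.82054
Gain = 20 log₁₀(0.82054) ≈ -1.72 dB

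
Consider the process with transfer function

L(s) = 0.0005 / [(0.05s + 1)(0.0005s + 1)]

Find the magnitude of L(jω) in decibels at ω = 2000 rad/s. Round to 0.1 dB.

At ω = 2000 rad/s:
pole (1 + j2000·0.05) = 1 + j100 → |·| ≈ 100, ∠ ≈ 89.43°
pole (1 + j2000·0.0005) = 1 + j1 → |·| ≈ 1.4142, ∠ ≈ 45.00°
|L| = 0.0005 · 1 / (100 · 1.4142) ≈ 3.5356e-06
Gain = 20 log₁₀(3.5356e-06) ≈ -109.03 dB

-109.0 dB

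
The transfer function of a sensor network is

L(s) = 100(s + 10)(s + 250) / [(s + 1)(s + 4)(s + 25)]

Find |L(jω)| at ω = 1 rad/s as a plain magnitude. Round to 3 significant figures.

At s = jω = j1:
zero (s+10): 10 + j1 → |·| = √(10²+1²) = √101 ≈ 10.05, ∠ = arctan(1/10) ≈ 5.71°
zero (s+250): 250 + j1 → |·| = √(250²+1²) = √62501 ≈ 250, ∠ = arctan(1/250) ≈ 0.23°
pole (s+1): 1 + j1 → |·| = √(1²+1²) = √2 ≈ 1.4142, ∠ = arctan(1/1) ≈ 45.00°
pole (s+4): 4 + j1 → |·| = √(4²+1²) = √17 ≈ 4.1231, ∠ = arctan(1/4) ≈ 14.04°
pole (s+25): 25 + j1 → |·| = √(25²+1²) = √626 ≈ 25.02, ∠ = arctan(1/25) ≈ 2.29°
|L| = 100 · 2512.5 / 145.89 ≈ 1722.2

1.72e+03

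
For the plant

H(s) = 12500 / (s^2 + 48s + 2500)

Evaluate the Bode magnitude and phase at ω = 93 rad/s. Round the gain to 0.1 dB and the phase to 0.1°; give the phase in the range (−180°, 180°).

4.3 dB, -144.0°

At s = jω = j93:
quadratic: (j93)² + 48·j93 + 2500 = -6149 + j4464 → |·| ≈ 7598.5, ∠ ≈ 144.02°
|H| = 12500 / 7598.5 ≈ 1.6451
Gain = 20 log₁₀(1.6451) ≈ 4.32 dB
∠H = 0.00° − 144.02° = -144.02°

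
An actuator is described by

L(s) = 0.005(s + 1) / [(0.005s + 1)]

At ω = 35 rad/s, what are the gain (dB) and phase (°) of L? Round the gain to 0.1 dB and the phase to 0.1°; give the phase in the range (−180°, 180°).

-15.3 dB, 78.4°

At ω = 35 rad/s:
zero (1 + j35·1) = 1 + j35 → |·| ≈ 35.014, ∠ ≈ 88.36°
pole (1 + j35·0.005) = 1 + j0.175 → |·| ≈ 1.0152, ∠ ≈ 9.93°
|L| = 0.005 · 35.014 / (1.0152) ≈ 0.17245
Gain = 20 log₁₀(0.17245) ≈ -15.27 dB
∠L = (88.36°) − (9.93°) = 78.43°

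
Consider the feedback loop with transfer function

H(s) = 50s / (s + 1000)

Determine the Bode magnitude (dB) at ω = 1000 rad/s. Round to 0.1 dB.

31.0 dB

At s = jω = j1000:
zero at origin: s = j1000 → |·| = 1000, ∠ = 90.00°
pole (s+1000): 1000 + j1000 → |·| = √(1000²+1000²) = √2000000 ≈ 1414.2, ∠ = arctan(1000/1000) ≈ 45.00°
|H| = 50 · 1000 / 1414.2 ≈ 35.356
Gain = 20 log₁₀(35.356) ≈ 30.97 dB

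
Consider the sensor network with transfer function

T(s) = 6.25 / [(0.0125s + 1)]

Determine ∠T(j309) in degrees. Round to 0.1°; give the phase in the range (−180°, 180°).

At ω = 309 rad/s:
pole (1 + j309·0.0125) = 1 + j3.8625 → |·| ≈ 3.9899, ∠ ≈ 75.48°
∠T = (0°) − (75.48°) = -75.48°

-75.5°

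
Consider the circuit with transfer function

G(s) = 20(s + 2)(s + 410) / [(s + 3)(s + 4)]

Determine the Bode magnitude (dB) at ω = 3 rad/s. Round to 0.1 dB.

At s = jω = j3:
zero (s+2): 2 + j3 → |·| = √(2²+3²) = √13 ≈ 3.6056, ∠ = arctan(3/2) ≈ 56.31°
zero (s+410): 410 + j3 → |·| = √(410²+3²) = √168109 ≈ 410.01, ∠ = arctan(3/410) ≈ 0.42°
pole (s+3): 3 + j3 → |·| = √(3²+3²) = √18 ≈ 4.2426, ∠ = arctan(3/3) ≈ 45.00°
pole (s+4): 4 + j3 → |·| = √(4²+3²) = √25 ≈ 5, ∠ = arctan(3/4) ≈ 36.87°
|G| = 20 · 1478.3 / 21.213 ≈ 1393.8
Gain = 20 log₁₀(1393.8) ≈ 62.88 dB

62.9 dB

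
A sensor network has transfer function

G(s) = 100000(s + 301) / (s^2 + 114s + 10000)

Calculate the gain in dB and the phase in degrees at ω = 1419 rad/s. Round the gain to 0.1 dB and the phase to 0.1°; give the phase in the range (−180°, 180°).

At s = jω = j1419:
zero (s+301): 301 + j1419 → |·| = √(301²+1419²) = √2104162 ≈ 1450.6, ∠ = arctan(1419/301) ≈ 78.02°
quadratic: (j1419)² + 114·j1419 + 10000 = -2003561 + j161766 → |·| ≈ 2.0101e+06, ∠ ≈ 175.38°
|G| = 100000 · 1450.6 / 2.0101e+06 ≈ 72.166
Gain = 20 log₁₀(72.166) ≈ 37.17 dB
∠G = 78.02° − 175.38° = -97.36°

37.2 dB, -97.4°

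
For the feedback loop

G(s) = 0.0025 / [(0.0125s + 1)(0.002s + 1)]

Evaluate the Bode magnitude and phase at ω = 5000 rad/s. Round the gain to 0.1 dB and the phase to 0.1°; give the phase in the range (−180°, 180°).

At ω = 5000 rad/s:
pole (1 + j5000·0.0125) = 1 + j62.5 → |·| ≈ 62.508, ∠ ≈ 89.08°
pole (1 + j5000·0.002) = 1 + j10 → |·| ≈ 10.05, ∠ ≈ 84.29°
|G| = 0.0025 · 1 / (62.508 · 10.05) ≈ 3.9796e-06
Gain = 20 log₁₀(3.9796e-06) ≈ -108.00 dB
∠G = (0°) − (89.08° + 84.29°) = -173.37°

-108.0 dB, -173.4°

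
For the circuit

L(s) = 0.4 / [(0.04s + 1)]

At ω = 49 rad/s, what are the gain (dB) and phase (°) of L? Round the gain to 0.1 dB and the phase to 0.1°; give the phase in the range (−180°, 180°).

At ω = 49 rad/s:
pole (1 + j49·0.04) = 1 + j1.96 → |·| ≈ 2.2004, ∠ ≈ 62.97°
|L| = 0.4 · 1 / (2.2004) ≈ 0.18179
Gain = 20 log₁₀(0.18179) ≈ -14.81 dB
∠L = (0°) − (62.97°) = -62.97°

-14.8 dB, -63.0°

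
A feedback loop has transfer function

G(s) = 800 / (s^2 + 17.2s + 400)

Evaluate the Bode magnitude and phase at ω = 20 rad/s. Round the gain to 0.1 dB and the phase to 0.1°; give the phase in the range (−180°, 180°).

At s = jω = j20:
quadratic: (j20)² + 17.2·j20 + 400 = 0 + j344 → |·| ≈ 344, ∠ ≈ 90.00°
|G| = 800 / 344 ≈ 2.3256
Gain = 20 log₁₀(2.3256) ≈ 7.33 dB
∠G = 0.00° − 90.00° = -90.00°

7.3 dB, -90.0°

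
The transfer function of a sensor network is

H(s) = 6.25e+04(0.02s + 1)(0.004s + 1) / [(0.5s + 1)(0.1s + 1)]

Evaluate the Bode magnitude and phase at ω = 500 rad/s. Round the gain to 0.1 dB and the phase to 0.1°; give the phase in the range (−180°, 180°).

41.0 dB, -30.9°

At ω = 500 rad/s:
zero (1 + j500·0.02) = 1 + j10 → |·| ≈ 10.05, ∠ ≈ 84.29°
zero (1 + j500·0.004) = 1 + j2 → |·| ≈ 2.2361, ∠ ≈ 63.43°
pole (1 + j500·0.5) = 1 + j250 → |·| ≈ 250, ∠ ≈ 89.77°
pole (1 + j500·0.1) = 1 + j50 → |·| ≈ 50.01, ∠ ≈ 88.85°
|H| = 6.25e+04 · 10.05 · 2.2361 / (250 · 50.01) ≈ 112.34
Gain = 20 log₁₀(112.34) ≈ 41.01 dB
∠H = (84.29° + 63.43°) − (89.77° + 88.85°) = -30.90°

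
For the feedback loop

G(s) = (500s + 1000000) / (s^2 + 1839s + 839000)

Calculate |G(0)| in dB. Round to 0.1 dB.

1.5 dB

G(0) = 1000000 / 839000 ≈ 1.1919
20 log₁₀(1.1919) ≈ 1.52 dB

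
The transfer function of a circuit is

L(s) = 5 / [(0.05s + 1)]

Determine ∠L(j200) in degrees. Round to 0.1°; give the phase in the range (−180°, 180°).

-84.3°

At ω = 200 rad/s:
pole (1 + j200·0.05) = 1 + j10 → |·| ≈ 10.05, ∠ ≈ 84.29°
∠L = (0°) − (84.29°) = -84.29°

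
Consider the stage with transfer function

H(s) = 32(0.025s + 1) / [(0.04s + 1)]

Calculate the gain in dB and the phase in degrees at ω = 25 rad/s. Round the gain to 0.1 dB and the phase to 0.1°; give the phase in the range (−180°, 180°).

28.5 dB, -13.0°

At ω = 25 rad/s:
zero (1 + j25·0.025) = 1 + j0.625 → |·| ≈ 1.1792, ∠ ≈ 32.01°
pole (1 + j25·0.04) = 1 + j1 → |·| ≈ 1.4142, ∠ ≈ 45.00°
|H| = 32 · 1.1792 / (1.4142) ≈ 26.683
Gain = 20 log₁₀(26.683) ≈ 28.52 dB
∠H = (32.01°) − (45.00°) = -12.99°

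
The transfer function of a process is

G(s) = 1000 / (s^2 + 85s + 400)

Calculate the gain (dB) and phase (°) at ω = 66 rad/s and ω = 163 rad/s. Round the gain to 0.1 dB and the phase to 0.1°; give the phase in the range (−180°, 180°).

Substitute s = j66:
Numerator: 1000 = 1000 + j0
Denominator: (j66)^2 + 85(j66) + 400 = -3956 + j5610
|N| = √(1000² + 0²) ≈ 1000, ∠N ≈ 0.00°
|D| = √(3956² + 5610²) ≈ 6864.5, ∠D ≈ 125.19°
|G| = 1000 / 6864.5 ≈ 0.14568
Gain = 20 log₁₀(0.14568) ≈ -16.73 dB
∠G = 0.00° − 125.19° = -125.19°

Substitute s = j163:
Numerator: 1000 = 1000 + j0
Denominator: (j163)^2 + 85(j163) + 400 = -26169 + j13855
|N| = √(1000² + 0²) ≈ 1000, ∠N ≈ 0.00°
|D| = √(26169² + 13855²) ≈ 29610, ∠D ≈ 152.10°
|G| = 1000 / 29610 ≈ 0.033772
Gain = 20 log₁₀(0.033772) ≈ -29.43 dB
∠G = 0.00° − 152.10° = -152.10°

ω = 66: -16.7 dB, -125.2°; ω = 163: -29.4 dB, -152.1°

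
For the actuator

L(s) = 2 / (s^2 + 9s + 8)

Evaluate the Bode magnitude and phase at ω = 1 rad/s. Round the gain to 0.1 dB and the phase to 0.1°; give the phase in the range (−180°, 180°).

-15.1 dB, -52.1°

Substitute s = j1:
Numerator: 2 = 2 + j0
Denominator: (j1)^2 + 9(j1) + 8 = 7 + j9
|N| = √(2² + 0²) ≈ 2, ∠N ≈ 0.00°
|D| = √(7² + 9²) ≈ 11.402, ∠D ≈ 52.13°
|L| = 2 / 11.402 ≈ 0.17541
Gain = 20 log₁₀(0.17541) ≈ -15.12 dB
∠L = 0.00° − 52.13° = -52.13°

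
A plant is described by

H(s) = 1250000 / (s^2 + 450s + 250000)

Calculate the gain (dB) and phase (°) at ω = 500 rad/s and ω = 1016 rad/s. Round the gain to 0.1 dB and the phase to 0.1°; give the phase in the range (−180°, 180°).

At s = jω = j500:
quadratic: (j500)² + 450·j500 + 250000 = 0 + j225000 → |·| ≈ 2.25e+05, ∠ ≈ 90.00°
|H| = 1250000 / 2.25e+05 ≈ 5.5556
Gain = 20 log₁₀(5.5556) ≈ 14.89 dB
∠H = 0.00° − 90.00° = -90.00°

At s = jω = j1016:
quadratic: (j1016)² + 450·j1016 + 250000 = -782256 + j457200 → |·| ≈ 9.0607e+05, ∠ ≈ 149.70°
|H| = 1250000 / 9.0607e+05 ≈ 1.3796
Gain = 20 log₁₀(1.3796) ≈ 2.80 dB
∠H = 0.00° − 149.70° = -149.70°

ω = 500: 14.9 dB, -90.0°; ω = 1016: 2.8 dB, -149.7°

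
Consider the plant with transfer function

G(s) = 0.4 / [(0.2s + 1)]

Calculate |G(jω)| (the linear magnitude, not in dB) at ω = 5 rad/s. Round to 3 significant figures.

At ω = 5 rad/s:
pole (1 + j5·0.2) = 1 + j1 → |·| ≈ 1.4142, ∠ ≈ 45.00°
|G| = 0.4 · 1 / (1.4142) ≈ 0.28285

0.283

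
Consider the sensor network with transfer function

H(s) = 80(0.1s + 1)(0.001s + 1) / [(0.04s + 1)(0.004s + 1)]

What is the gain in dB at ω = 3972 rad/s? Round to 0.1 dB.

34.2 dB

At ω = 3972 rad/s:
zero (1 + j3972·0.1) = 1 + j397.2 → |·| ≈ 397.2, ∠ ≈ 89.86°
zero (1 + j3972·0.001) = 1 + j3.972 → |·| ≈ 4.0959, ∠ ≈ 75.87°
pole (1 + j3972·0.04) = 1 + j158.88 → |·| ≈ 158.88, ∠ ≈ 89.64°
pole (1 + j3972·0.004) = 1 + j15.888 → |·| ≈ 15.919, ∠ ≈ 86.40°
|H| = 80 · 397.2 · 4.0959 / (158.88 · 15.919) ≈ 51.459
Gain = 20 log₁₀(51.459) ≈ 34.23 dB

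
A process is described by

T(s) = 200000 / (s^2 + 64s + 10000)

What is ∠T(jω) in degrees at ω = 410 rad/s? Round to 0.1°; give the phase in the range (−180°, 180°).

At s = jω = j410:
quadratic: (j410)² + 64·j410 + 10000 = -158100 + j26240 → |·| ≈ 1.6026e+05, ∠ ≈ 170.58°
∠T = 0.00° − 170.58° = -170.58°

-170.6°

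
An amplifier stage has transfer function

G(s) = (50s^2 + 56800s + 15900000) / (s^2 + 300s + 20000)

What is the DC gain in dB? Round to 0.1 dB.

58.0 dB

G(0) = 15900000 / 20000 = 795
20 log₁₀(795) ≈ 58.01 dB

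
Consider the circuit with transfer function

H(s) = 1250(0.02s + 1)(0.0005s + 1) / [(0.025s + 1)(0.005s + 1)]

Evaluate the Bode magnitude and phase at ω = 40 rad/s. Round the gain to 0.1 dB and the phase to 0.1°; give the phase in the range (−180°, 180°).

At ω = 40 rad/s:
zero (1 + j40·0.02) = 1 + j0.8 → |·| ≈ 1.2806, ∠ ≈ 38.66°
zero (1 + j40·0.0005) = 1 + j0.02 → |·| ≈ 1.0002, ∠ ≈ 1.15°
pole (1 + j40·0.025) = 1 + j1 → |·| ≈ 1.4142, ∠ ≈ 45.00°
pole (1 + j40·0.005) = 1 + j0.2 → |·| ≈ 1.0198, ∠ ≈ 11.31°
|H| = 1250 · 1.2806 · 1.0002 / (1.4142 · 1.0198) ≈ 1110.2
Gain = 20 log₁₀(1110.2) ≈ 60.91 dB
∠H = (38.66° + 1.15°) − (45.00° + 11.31°) = -16.50°

60.9 dB, -16.5°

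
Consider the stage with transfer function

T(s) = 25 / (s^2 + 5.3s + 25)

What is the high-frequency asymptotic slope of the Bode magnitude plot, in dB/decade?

Each pole contributes −20 dB/decade at high frequency; each zero contributes +20 dB/decade.
Net: 0 zero(s) − 2 pole(s) → -40 dB/decade.

-40 dB/decade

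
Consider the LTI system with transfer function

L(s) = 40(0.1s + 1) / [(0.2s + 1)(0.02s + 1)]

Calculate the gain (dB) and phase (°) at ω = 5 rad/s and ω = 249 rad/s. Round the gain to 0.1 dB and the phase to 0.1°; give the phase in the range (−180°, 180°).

At ω = 5 rad/s:
zero (1 + j5·0.1) = 1 + j0.5 → |·| ≈ 1.118, ∠ ≈ 26.57°
pole (1 + j5·0.2) = 1 + j1 → |·| ≈ 1.4142, ∠ ≈ 45.00°
pole (1 + j5·0.02) = 1 + j0.1 → |·| ≈ 1.005, ∠ ≈ 5.71°
|L| = 40 · 1.118 / (1.4142 · 1.005) ≈ 31.465
Gain = 20 log₁₀(31.465) ≈ 29.96 dB
∠L = (26.57°) − (45.00° + 5.71°) = -24.14°

At ω = 249 rad/s:
zero (1 + j249·0.1) = 1 + j24.9 → |·| ≈ 24.92, ∠ ≈ 87.70°
pole (1 + j249·0.2) = 1 + j49.8 → |·| ≈ 49.81, ∠ ≈ 88.85°
pole (1 + j249·0.02) = 1 + j4.98 → |·| ≈ 5.0794, ∠ ≈ 78.65°
|L| = 40 · 24.92 / (49.81 · 5.0794) ≈ 3.9398
Gain = 20 log₁₀(3.9398) ≈ 11.91 dB
∠L = (87.70°) − (88.85° + 78.65°) = -79.80°

ω = 5: 30.0 dB, -24.1°; ω = 249: 11.9 dB, -79.8°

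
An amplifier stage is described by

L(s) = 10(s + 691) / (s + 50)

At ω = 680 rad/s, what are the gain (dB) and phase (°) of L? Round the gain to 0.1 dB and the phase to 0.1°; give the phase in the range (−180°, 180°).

At s = jω = j680:
zero (s+691): 691 + j680 → |·| = √(691²+680²) = √939881 ≈ 969.47, ∠ = arctan(680/691) ≈ 44.54°
pole (s+50): 50 + j680 → |·| = √(50²+680²) = √464900 ≈ 681.84, ∠ = arctan(680/50) ≈ 85.79°
|L| = 10 · 969.47 / 681.84 ≈ 14.218
Gain = 20 log₁₀(14.218) ≈ 23.06 dB
∠L = 44.54° − 85.79° = -41.25°

23.1 dB, -41.3°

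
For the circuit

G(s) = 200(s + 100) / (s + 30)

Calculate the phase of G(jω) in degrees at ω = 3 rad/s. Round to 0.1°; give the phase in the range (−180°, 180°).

At s = jω = j3:
zero (s+100): 100 + j3 → |·| = √(100²+3²) = √10009 ≈ 100.04, ∠ = arctan(3/100) ≈ 1.72°
pole (s+30): 30 + j3 → |·| = √(30²+3²) = √909 ≈ 30.15, ∠ = arctan(3/30) ≈ 5.71°
∠G = 1.72° − 5.71° = -3.99°

-4.0°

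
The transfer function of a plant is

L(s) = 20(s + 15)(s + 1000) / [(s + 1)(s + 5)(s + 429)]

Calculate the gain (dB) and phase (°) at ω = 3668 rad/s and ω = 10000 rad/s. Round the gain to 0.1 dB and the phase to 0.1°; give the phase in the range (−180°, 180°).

At s = jω = j3668:
zero (s+15): 15 + j3668 → |·| = √(15²+3668²) = √13454449 ≈ 3668, ∠ = arctan(3668/15) ≈ 89.77°
zero (s+1000): 1000 + j3668 → |·| = √(1000²+3668²) = √14454224 ≈ 3801.9, ∠ = arctan(3668/1000) ≈ 74.75°
pole (s+1): 1 + j3668 → |·| = √(1²+3668²) = √13454225 ≈ 3668, ∠ = arctan(3668/1) ≈ 89.98°
pole (s+5): 5 + j3668 → |·| = √(5²+3668²) = √13454249 ≈ 3668, ∠ = arctan(3668/5) ≈ 89.92°
pole (s+429): 429 + j3668 → |·| = √(429²+3668²) = √13638265 ≈ 3693, ∠ = arctan(3668/429) ≈ 83.33°
|L| = 20 · 1.3945e+07 / 4.9686e+10 ≈ 0.0056133
Gain = 20 log₁₀(0.0056133) ≈ -45.02 dB
∠L = 164.52° − 263.23° = -98.71°

At s = jω = j10000:
zero (s+15): 15 + j10000 → |·| = √(15²+10000²) = √100000225 ≈ 10000, ∠ = arctan(10000/15) ≈ 89.91°
zero (s+1000): 1000 + j10000 → |·| = √(1000²+10000²) = √101000000 ≈ 10050, ∠ = arctan(10000/1000) ≈ 84.29°
pole (s+1): 1 + j10000 → |·| = √(1²+10000²) = √100000001 ≈ 10000, ∠ = arctan(10000/1) ≈ 89.99°
pole (s+5): 5 + j10000 → |·| = √(5²+10000²) = √100000025 ≈ 10000, ∠ = arctan(10000/5) ≈ 89.97°
pole (s+429): 429 + j10000 → |·| = √(429²+10000²) = √100184041 ≈ 10009, ∠ = arctan(10000/429) ≈ 87.54°
|L| = 20 · 1.005e+08 / 1.0009e+12 ≈ 0.0020082
Gain = 20 log₁₀(0.0020082) ≈ -53.94 dB
∠L = 174.20° − 267.50° = -93.30°

ω = 3668: -45.0 dB, -98.7°; ω = 10000: -53.9 dB, -93.3°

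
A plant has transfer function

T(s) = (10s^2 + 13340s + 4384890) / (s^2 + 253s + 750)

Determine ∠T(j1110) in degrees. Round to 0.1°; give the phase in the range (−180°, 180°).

Substitute s = j1110:
Numerator: 10(j1110)^2 + 13340(j1110) + 4384890 = -7936110 + j14807400
Denominator: (j1110)^2 + 253(j1110) + 750 = -1231350 + j280830
|N| = √(7936110² + 14807400²) ≈ 1.68e+07, ∠N ≈ 118.19°
|D| = √(1231350² + 280830²) ≈ 1.263e+06, ∠D ≈ 167.15°
∠T = 118.19° − 167.15° = -48.96°

-49.0°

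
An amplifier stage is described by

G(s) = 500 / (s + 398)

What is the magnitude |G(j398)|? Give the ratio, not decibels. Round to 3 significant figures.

At s = jω = j398:
pole (s+398): 398 + j398 → |·| = √(398²+398²) = √316808 ≈ 562.86, ∠ = arctan(398/398) ≈ 45.00°
|G| = 500 / 562.86 ≈ 0.88832

0.888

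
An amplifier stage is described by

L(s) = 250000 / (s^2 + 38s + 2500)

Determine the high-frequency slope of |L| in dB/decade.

Each pole contributes −20 dB/decade at high frequency; each zero contributes +20 dB/decade.
Net: 0 zero(s) − 2 pole(s) → -40 dB/decade.

-40 dB/decade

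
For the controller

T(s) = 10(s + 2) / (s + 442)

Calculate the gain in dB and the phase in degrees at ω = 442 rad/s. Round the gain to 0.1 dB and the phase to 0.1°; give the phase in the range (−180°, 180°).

At s = jω = j442:
zero (s+2): 2 + j442 → |·| = √(2²+442²) = √195368 ≈ 442, ∠ = arctan(442/2) ≈ 89.74°
pole (s+442): 442 + j442 → |·| = √(442²+442²) = √390728 ≈ 625.08, ∠ = arctan(442/442) ≈ 45.00°
|T| = 10 · 442 / 625.08 ≈ 7.0711
Gain = 20 log₁₀(7.0711) ≈ 16.99 dB
∠T = 89.74° − 45.00° = 44.74°

17.0 dB, 44.7°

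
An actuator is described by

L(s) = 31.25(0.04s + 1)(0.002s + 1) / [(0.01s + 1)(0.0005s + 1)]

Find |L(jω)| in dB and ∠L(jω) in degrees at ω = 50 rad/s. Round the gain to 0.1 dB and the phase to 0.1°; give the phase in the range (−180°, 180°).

36.0 dB, 41.1°

At ω = 50 rad/s:
zero (1 + j50·0.04) = 1 + j2 → |·| ≈ 2.2361, ∠ ≈ 63.43°
zero (1 + j50·0.002) = 1 + j0.1 → |·| ≈ 1.005, ∠ ≈ 5.71°
pole (1 + j50·0.01) = 1 + j0.5 → |·| ≈ 1.118, ∠ ≈ 26.57°
pole (1 + j50·0.0005) = 1 + j0.025 → |·| ≈ 1.0003, ∠ ≈ 1.43°
|L| = 31.25 · 2.2361 · 1.005 / (1.118 · 1.0003) ≈ 62.796
Gain = 20 log₁₀(62.796) ≈ 35.96 dB
∠L = (63.43° + 5.71°) − (26.57° + 1.43°) = 41.14°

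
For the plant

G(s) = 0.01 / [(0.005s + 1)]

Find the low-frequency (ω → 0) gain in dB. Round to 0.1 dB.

-40.0 dB

G(0) = 0.01 · 1 / 1 = 0.01
20 log₁₀(0.01) ≈ -40.00 dB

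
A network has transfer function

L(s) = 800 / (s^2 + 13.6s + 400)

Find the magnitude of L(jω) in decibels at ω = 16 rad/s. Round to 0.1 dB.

At s = jω = j16:
quadratic: (j16)² + 13.6·j16 + 400 = 144 + j217.6 → |·| ≈ 260.93, ∠ ≈ 56.50°
|L| = 800 / 260.93 ≈ 3.066
Gain = 20 log₁₀(3.066) ≈ 9.73 dB

9.7 dB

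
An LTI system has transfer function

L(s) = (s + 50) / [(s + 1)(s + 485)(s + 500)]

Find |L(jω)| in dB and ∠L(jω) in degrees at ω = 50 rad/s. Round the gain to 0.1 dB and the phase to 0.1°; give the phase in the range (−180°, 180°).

-104.8 dB, -55.5°

At s = jω = j50:
zero (s+50): 50 + j50 → |·| = √(50²+50²) = √5000 ≈ 70.711, ∠ = arctan(50/50) ≈ 45.00°
pole (s+1): 1 + j50 → |·| = √(1²+50²) = √2501 ≈ 50.01, ∠ = arctan(50/1) ≈ 88.85°
pole (s+485): 485 + j50 → |·| = √(485²+50²) = √237725 ≈ 487.57, ∠ = arctan(50/485) ≈ 5.89°
pole (s+500): 500 + j50 → |·| = √(500²+50²) = √252500 ≈ 502.49, ∠ = arctan(50/500) ≈ 5.71°
|L| = 1 · 70.711 / 1.2252e+07 ≈ 5.7714e-06
Gain = 20 log₁₀(5.7714e-06) ≈ -104.77 dB
∠L = 45.00° − 100.45° = -55.45°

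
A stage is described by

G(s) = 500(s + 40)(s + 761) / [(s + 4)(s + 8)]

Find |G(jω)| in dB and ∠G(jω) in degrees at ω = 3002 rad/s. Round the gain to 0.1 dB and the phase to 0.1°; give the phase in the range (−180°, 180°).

At s = jω = j3002:
zero (s+40): 40 + j3002 → |·| = √(40²+3002²) = √9013604 ≈ 3002.3, ∠ = arctan(3002/40) ≈ 89.24°
zero (s+761): 761 + j3002 → |·| = √(761²+3002²) = √9591125 ≈ 3097, ∠ = arctan(3002/761) ≈ 75.78°
pole (s+4): 4 + j3002 → |·| = √(4²+3002²) = √9012020 ≈ 3002, ∠ = arctan(3002/4) ≈ 89.92°
pole (s+8): 8 + j3002 → |·| = √(8²+3002²) = √9012068 ≈ 3002, ∠ = arctan(3002/8) ≈ 89.85°
|G| = 500 · 9.2981e+06 / 9.012e+06 ≈ 515.87
Gain = 20 log₁₀(515.87) ≈ 54.25 dB
∠G = 165.02° − 179.77° = -14.75°

54.3 dB, -14.8°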